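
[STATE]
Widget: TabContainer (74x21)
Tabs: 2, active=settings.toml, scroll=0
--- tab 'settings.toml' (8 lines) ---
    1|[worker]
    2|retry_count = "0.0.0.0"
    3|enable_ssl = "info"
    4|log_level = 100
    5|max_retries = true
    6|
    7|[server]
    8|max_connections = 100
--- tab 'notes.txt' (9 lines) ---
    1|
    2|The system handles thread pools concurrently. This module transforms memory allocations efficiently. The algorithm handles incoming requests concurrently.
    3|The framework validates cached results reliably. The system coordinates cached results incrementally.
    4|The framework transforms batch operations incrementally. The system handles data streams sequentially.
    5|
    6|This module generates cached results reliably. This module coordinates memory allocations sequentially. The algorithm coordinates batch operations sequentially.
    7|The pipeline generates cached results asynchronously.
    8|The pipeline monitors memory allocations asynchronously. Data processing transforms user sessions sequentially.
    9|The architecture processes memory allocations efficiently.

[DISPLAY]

[settings.toml]│ notes.txt                                                
──────────────────────────────────────────────────────────────────────────
[worker]                                                                  
retry_count = "0.0.0.0"                                                   
enable_ssl = "info"                                                       
log_level = 100                                                           
max_retries = true                                                        
                                                                          
[server]                                                                  
max_connections = 100                                                     
                                                                          
                                                                          
                                                                          
                                                                          
                                                                          
                                                                          
                                                                          
                                                                          
                                                                          
                                                                          
                                                                          


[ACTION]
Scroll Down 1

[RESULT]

[settings.toml]│ notes.txt                                                
──────────────────────────────────────────────────────────────────────────
retry_count = "0.0.0.0"                                                   
enable_ssl = "info"                                                       
log_level = 100                                                           
max_retries = true                                                        
                                                                          
[server]                                                                  
max_connections = 100                                                     
                                                                          
                                                                          
                                                                          
                                                                          
                                                                          
                                                                          
                                                                          
                                                                          
                                                                          
                                                                          
                                                                          
                                                                          


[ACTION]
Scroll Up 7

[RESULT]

[settings.toml]│ notes.txt                                                
──────────────────────────────────────────────────────────────────────────
[worker]                                                                  
retry_count = "0.0.0.0"                                                   
enable_ssl = "info"                                                       
log_level = 100                                                           
max_retries = true                                                        
                                                                          
[server]                                                                  
max_connections = 100                                                     
                                                                          
                                                                          
                                                                          
                                                                          
                                                                          
                                                                          
                                                                          
                                                                          
                                                                          
                                                                          
                                                                          


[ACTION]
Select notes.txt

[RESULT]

 settings.toml │[notes.txt]                                               
──────────────────────────────────────────────────────────────────────────
                                                                          
The system handles thread pools concurrently. This module transforms memor
The framework validates cached results reliably. The system coordinates ca
The framework transforms batch operations incrementally. The system handle
                                                                          
This module generates cached results reliably. This module coordinates mem
The pipeline generates cached results asynchronously.                     
The pipeline monitors memory allocations asynchronously. Data processing t
The architecture processes memory allocations efficiently.                
                                                                          
                                                                          
                                                                          
                                                                          
                                                                          
                                                                          
                                                                          
                                                                          
                                                                          
                                                                          


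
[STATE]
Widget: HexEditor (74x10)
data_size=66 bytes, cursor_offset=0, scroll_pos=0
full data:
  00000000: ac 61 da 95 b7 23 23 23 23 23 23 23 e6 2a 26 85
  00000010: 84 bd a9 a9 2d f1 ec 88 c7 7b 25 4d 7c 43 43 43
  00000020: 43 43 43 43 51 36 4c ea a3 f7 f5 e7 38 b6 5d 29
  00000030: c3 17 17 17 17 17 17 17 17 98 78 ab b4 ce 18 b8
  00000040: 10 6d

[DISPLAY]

00000000  AC 61 da 95 b7 23 23 23  23 23 23 23 e6 2a 26 85  |.a...#######.
00000010  84 bd a9 a9 2d f1 ec 88  c7 7b 25 4d 7c 43 43 43  |....-....{%M|
00000020  43 43 43 43 51 36 4c ea  a3 f7 f5 e7 38 b6 5d 29  |CCCCQ6L.....8
00000030  c3 17 17 17 17 17 17 17  17 98 78 ab b4 ce 18 b8  |..........x..
00000040  10 6d                                             |.m           
                                                                          
                                                                          
                                                                          
                                                                          
                                                                          


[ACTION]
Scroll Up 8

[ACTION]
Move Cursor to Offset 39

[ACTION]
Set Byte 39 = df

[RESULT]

00000000  ac 61 da 95 b7 23 23 23  23 23 23 23 e6 2a 26 85  |.a...#######.
00000010  84 bd a9 a9 2d f1 ec 88  c7 7b 25 4d 7c 43 43 43  |....-....{%M|
00000020  43 43 43 43 51 36 4c DF  a3 f7 f5 e7 38 b6 5d 29  |CCCCQ6L.....8
00000030  c3 17 17 17 17 17 17 17  17 98 78 ab b4 ce 18 b8  |..........x..
00000040  10 6d                                             |.m           
                                                                          
                                                                          
                                                                          
                                                                          
                                                                          


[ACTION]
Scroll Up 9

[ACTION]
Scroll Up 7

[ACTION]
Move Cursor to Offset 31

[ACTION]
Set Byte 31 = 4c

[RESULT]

00000000  ac 61 da 95 b7 23 23 23  23 23 23 23 e6 2a 26 85  |.a...#######.
00000010  84 bd a9 a9 2d f1 ec 88  c7 7b 25 4d 7c 43 43 4C  |....-....{%M|
00000020  43 43 43 43 51 36 4c df  a3 f7 f5 e7 38 b6 5d 29  |CCCCQ6L.....8
00000030  c3 17 17 17 17 17 17 17  17 98 78 ab b4 ce 18 b8  |..........x..
00000040  10 6d                                             |.m           
                                                                          
                                                                          
                                                                          
                                                                          
                                                                          


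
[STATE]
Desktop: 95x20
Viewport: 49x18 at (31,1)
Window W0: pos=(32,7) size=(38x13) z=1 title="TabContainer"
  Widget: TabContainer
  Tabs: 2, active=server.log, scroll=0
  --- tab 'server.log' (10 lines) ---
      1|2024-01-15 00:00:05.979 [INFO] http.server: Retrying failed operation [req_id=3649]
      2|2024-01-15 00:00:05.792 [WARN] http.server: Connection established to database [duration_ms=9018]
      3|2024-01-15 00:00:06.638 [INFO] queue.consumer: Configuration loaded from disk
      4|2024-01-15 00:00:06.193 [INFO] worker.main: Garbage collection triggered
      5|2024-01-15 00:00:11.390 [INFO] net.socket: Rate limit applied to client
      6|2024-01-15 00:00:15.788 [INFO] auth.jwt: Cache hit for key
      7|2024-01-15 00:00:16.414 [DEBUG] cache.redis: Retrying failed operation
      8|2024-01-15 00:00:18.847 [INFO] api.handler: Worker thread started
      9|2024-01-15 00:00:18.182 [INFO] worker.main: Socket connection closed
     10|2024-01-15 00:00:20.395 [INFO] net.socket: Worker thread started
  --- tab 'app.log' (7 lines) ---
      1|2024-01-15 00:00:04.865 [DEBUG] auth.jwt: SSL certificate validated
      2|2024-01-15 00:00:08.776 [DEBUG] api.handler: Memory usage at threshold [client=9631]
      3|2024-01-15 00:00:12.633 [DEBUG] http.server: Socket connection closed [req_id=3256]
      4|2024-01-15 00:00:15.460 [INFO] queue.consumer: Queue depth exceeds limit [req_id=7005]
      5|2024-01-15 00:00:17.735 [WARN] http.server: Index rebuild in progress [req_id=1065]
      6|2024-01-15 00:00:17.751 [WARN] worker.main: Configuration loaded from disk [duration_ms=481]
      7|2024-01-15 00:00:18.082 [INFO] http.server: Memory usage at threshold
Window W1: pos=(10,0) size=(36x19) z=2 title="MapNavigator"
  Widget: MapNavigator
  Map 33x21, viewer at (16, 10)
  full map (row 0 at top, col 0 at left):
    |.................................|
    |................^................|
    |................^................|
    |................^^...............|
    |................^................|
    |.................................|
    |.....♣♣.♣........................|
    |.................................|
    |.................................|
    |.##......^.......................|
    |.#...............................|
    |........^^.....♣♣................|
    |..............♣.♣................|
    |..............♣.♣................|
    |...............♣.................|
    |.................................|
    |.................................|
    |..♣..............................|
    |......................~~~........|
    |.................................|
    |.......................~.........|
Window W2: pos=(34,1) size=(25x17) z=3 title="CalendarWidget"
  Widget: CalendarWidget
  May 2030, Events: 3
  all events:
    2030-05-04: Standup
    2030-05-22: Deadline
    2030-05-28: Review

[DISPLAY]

   ┏━━━━━━━━━━━━━━━━━━━━━━━┓                     
───┃ CalendarWidget        ┃                     
...┠───────────────────────┨                     
...┃        May 2030       ┃                     
...┃Mo Tu We Th Fr Sa Su   ┃                     
...┃       1  2  3  4*  5  ┃                     
...┃ 6  7  8  9 10 11 12   ┃━━━━━━━━━━┓          
...┃13 14 15 16 17 18 19   ┃          ┃          
...┃20 21 22* 23 24 25 26  ┃──────────┨          
...┃27 28* 29 30 31        ┃          ┃          
...┃                       ┃──────────┃          
...┃                       ┃NFO] http.┃          
...┃                       ┃ARN] http.┃          
...┃                       ┃NFO] queue┃          
...┃                       ┃NFO] worke┃          
...┃                       ┃NFO] net.s┃          
...┗━━━━━━━━━━━━━━━━━━━━━━━┛NFO] auth.┃          
━━━━━━━━━━━━━━┛:00:16.414 [DEBUG] cach┃          


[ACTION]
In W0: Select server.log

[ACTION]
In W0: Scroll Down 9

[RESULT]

   ┏━━━━━━━━━━━━━━━━━━━━━━━┓                     
───┃ CalendarWidget        ┃                     
...┠───────────────────────┨                     
...┃        May 2030       ┃                     
...┃Mo Tu We Th Fr Sa Su   ┃                     
...┃       1  2  3  4*  5  ┃                     
...┃ 6  7  8  9 10 11 12   ┃━━━━━━━━━━┓          
...┃13 14 15 16 17 18 19   ┃          ┃          
...┃20 21 22* 23 24 25 26  ┃──────────┨          
...┃27 28* 29 30 31        ┃          ┃          
...┃                       ┃──────────┃          
...┃                       ┃NFO] net.s┃          
...┃                       ┃          ┃          
...┃                       ┃          ┃          
...┃                       ┃          ┃          
...┃                       ┃          ┃          
...┗━━━━━━━━━━━━━━━━━━━━━━━┛          ┃          
━━━━━━━━━━━━━━┛                       ┃          


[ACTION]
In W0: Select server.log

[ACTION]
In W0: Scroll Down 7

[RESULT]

   ┏━━━━━━━━━━━━━━━━━━━━━━━┓                     
───┃ CalendarWidget        ┃                     
...┠───────────────────────┨                     
...┃        May 2030       ┃                     
...┃Mo Tu We Th Fr Sa Su   ┃                     
...┃       1  2  3  4*  5  ┃                     
...┃ 6  7  8  9 10 11 12   ┃━━━━━━━━━━┓          
...┃13 14 15 16 17 18 19   ┃          ┃          
...┃20 21 22* 23 24 25 26  ┃──────────┨          
...┃27 28* 29 30 31        ┃          ┃          
...┃                       ┃──────────┃          
...┃                       ┃NFO] api.h┃          
...┃                       ┃NFO] worke┃          
...┃                       ┃NFO] net.s┃          
...┃                       ┃          ┃          
...┃                       ┃          ┃          
...┗━━━━━━━━━━━━━━━━━━━━━━━┛          ┃          
━━━━━━━━━━━━━━┛                       ┃          


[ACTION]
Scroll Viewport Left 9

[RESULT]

or          ┏━━━━━━━━━━━━━━━━━━━━━━━┓            
────────────┃ CalendarWidget        ┃            
......^^....┠───────────────────────┨            
......^.....┃        May 2030       ┃            
............┃Mo Tu We Th Fr Sa Su   ┃            
............┃       1  2  3  4*  5  ┃            
............┃ 6  7  8  9 10 11 12   ┃━━━━━━━━━━┓ 
............┃13 14 15 16 17 18 19   ┃          ┃ 
............┃20 21 22* 23 24 25 26  ┃──────────┨ 
......@.....┃27 28* 29 30 31        ┃          ┃ 
.....♣♣.....┃                       ┃──────────┃ 
....♣.♣.....┃                       ┃NFO] api.h┃ 
....♣.♣.....┃                       ┃NFO] worke┃ 
.....♣......┃                       ┃NFO] net.s┃ 
............┃                       ┃          ┃ 
............┃                       ┃          ┃ 
............┗━━━━━━━━━━━━━━━━━━━━━━━┛          ┃ 
━━━━━━━━━━━━━━━━━━━━━━━┛                       ┃ 


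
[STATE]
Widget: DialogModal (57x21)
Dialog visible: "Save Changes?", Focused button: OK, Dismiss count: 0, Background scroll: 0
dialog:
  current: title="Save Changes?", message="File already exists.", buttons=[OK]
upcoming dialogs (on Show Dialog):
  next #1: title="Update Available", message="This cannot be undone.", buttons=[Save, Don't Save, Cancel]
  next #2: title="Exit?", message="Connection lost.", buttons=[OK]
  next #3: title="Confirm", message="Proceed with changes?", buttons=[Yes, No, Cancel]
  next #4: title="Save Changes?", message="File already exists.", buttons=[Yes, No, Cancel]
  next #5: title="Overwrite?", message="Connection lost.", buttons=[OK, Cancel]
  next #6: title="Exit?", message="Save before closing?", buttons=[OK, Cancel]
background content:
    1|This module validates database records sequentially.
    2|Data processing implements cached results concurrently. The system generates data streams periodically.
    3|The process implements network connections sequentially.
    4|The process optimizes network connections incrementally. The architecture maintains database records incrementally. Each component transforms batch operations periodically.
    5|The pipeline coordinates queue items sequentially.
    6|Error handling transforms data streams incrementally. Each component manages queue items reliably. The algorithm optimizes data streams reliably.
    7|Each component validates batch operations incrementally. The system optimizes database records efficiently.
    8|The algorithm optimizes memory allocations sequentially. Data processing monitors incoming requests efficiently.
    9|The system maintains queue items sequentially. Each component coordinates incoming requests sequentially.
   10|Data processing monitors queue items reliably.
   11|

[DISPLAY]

This module validates database records sequentially.     
Data processing implements cached results concurrently. T
The process implements network connections sequentially. 
The process optimizes network connections incrementally. 
The pipeline coordinates queue items sequentially.       
Error handling transforms data streams incrementally. Eac
Each component validates batch operations incrementally. 
The algorithm optimizes memory allocations sequentially. 
The system maint┌──────────────────────┐ially. Each compo
Data processing │    Save Changes?     │iably.           
                │ File already exists. │                 
                │         [OK]         │                 
                └──────────────────────┘                 
                                                         
                                                         
                                                         
                                                         
                                                         
                                                         
                                                         
                                                         


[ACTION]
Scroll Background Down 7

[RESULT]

The algorithm optimizes memory allocations sequentially. 
The system maintains queue items sequentially. Each compo
Data processing monitors queue items reliably.           
                                                         
                                                         
                                                         
                                                         
                                                         
                ┌──────────────────────┐                 
                │    Save Changes?     │                 
                │ File already exists. │                 
                │         [OK]         │                 
                └──────────────────────┘                 
                                                         
                                                         
                                                         
                                                         
                                                         
                                                         
                                                         
                                                         


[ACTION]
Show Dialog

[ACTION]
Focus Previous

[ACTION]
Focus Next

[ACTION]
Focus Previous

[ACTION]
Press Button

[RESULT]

The algorithm optimizes memory allocations sequentially. 
The system maintains queue items sequentially. Each compo
Data processing monitors queue items reliably.           
                                                         
                                                         
                                                         
                                                         
                                                         
                                                         
                                                         
                                                         
                                                         
                                                         
                                                         
                                                         
                                                         
                                                         
                                                         
                                                         
                                                         
                                                         


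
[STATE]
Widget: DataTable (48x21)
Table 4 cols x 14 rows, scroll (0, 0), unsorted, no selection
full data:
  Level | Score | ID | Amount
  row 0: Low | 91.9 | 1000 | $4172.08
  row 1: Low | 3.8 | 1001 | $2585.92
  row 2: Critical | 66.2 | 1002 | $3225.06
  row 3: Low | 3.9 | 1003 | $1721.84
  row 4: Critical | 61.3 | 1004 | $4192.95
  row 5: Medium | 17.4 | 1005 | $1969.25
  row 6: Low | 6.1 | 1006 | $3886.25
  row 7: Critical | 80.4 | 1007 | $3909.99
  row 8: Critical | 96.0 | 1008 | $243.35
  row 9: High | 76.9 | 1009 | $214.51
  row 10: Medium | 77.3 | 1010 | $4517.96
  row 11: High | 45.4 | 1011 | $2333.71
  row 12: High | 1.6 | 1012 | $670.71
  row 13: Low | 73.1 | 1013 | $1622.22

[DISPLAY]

Level   │Score│ID  │Amount                      
────────┼─────┼────┼────────                    
Low     │91.9 │1000│$4172.08                    
Low     │3.8  │1001│$2585.92                    
Critical│66.2 │1002│$3225.06                    
Low     │3.9  │1003│$1721.84                    
Critical│61.3 │1004│$4192.95                    
Medium  │17.4 │1005│$1969.25                    
Low     │6.1  │1006│$3886.25                    
Critical│80.4 │1007│$3909.99                    
Critical│96.0 │1008│$243.35                     
High    │76.9 │1009│$214.51                     
Medium  │77.3 │1010│$4517.96                    
High    │45.4 │1011│$2333.71                    
High    │1.6  │1012│$670.71                     
Low     │73.1 │1013│$1622.22                    
                                                
                                                
                                                
                                                
                                                


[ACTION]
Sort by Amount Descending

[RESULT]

Level   │Score│ID  │Amount ▼                    
────────┼─────┼────┼────────                    
Medium  │77.3 │1010│$4517.96                    
Critical│61.3 │1004│$4192.95                    
Low     │91.9 │1000│$4172.08                    
Critical│80.4 │1007│$3909.99                    
Low     │6.1  │1006│$3886.25                    
Critical│66.2 │1002│$3225.06                    
Low     │3.8  │1001│$2585.92                    
High    │45.4 │1011│$2333.71                    
Medium  │17.4 │1005│$1969.25                    
Low     │3.9  │1003│$1721.84                    
Low     │73.1 │1013│$1622.22                    
High    │1.6  │1012│$670.71                     
Critical│96.0 │1008│$243.35                     
High    │76.9 │1009│$214.51                     
                                                
                                                
                                                
                                                
                                                


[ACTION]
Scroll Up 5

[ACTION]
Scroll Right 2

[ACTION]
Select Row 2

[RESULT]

Level   │Score│ID  │Amount ▼                    
────────┼─────┼────┼────────                    
Medium  │77.3 │1010│$4517.96                    
Critical│61.3 │1004│$4192.95                    
>ow     │91.9 │1000│$4172.08                    
Critical│80.4 │1007│$3909.99                    
Low     │6.1  │1006│$3886.25                    
Critical│66.2 │1002│$3225.06                    
Low     │3.8  │1001│$2585.92                    
High    │45.4 │1011│$2333.71                    
Medium  │17.4 │1005│$1969.25                    
Low     │3.9  │1003│$1721.84                    
Low     │73.1 │1013│$1622.22                    
High    │1.6  │1012│$670.71                     
Critical│96.0 │1008│$243.35                     
High    │76.9 │1009│$214.51                     
                                                
                                                
                                                
                                                
                                                


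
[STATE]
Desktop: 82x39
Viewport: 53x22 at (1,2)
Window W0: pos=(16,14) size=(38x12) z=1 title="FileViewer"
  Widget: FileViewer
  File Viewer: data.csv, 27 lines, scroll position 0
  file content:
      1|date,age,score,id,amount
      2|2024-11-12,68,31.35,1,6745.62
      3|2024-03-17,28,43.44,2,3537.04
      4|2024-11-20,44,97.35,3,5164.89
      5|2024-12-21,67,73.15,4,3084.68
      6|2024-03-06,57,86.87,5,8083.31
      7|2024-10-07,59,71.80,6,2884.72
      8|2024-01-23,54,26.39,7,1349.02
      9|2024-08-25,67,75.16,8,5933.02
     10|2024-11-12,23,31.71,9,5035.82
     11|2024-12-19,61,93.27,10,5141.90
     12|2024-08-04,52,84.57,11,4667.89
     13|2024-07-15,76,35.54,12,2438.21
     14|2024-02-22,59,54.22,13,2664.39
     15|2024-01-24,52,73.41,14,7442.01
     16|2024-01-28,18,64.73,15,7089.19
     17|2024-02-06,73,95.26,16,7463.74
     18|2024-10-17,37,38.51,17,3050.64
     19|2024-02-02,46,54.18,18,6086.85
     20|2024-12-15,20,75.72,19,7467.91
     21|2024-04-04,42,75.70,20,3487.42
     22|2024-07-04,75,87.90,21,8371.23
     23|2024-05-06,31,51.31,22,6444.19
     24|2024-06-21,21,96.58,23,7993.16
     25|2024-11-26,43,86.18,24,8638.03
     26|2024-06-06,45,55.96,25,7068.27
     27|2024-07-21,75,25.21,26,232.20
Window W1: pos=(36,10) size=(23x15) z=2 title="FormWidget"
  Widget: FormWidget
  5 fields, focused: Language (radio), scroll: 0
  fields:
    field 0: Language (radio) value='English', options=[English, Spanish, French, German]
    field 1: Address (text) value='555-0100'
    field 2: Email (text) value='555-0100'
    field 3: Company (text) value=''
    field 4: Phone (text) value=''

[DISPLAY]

                                                     
                                                     
                                                     
                                                     
                                                     
                                                     
                                                     
                                                     
                                   ┏━━━━━━━━━━━━━━━━━
                                   ┃ FormWidget      
                                   ┠─────────────────
                                   ┃> Language:   (●)
               ┏━━━━━━━━━━━━━━━━━━━┃  Address:    [55
               ┃ FileViewer        ┃  Email:      [55
               ┠───────────────────┃  Company:    [  
               ┃date,age,score,id,a┃  Phone:      [  
               ┃2024-11-12,68,31.35┃                 
               ┃2024-03-17,28,43.44┃                 
               ┃2024-11-20,44,97.35┃                 
               ┃2024-12-21,67,73.15┃                 
               ┃2024-03-06,57,86.87┃                 
               ┃2024-10-07,59,71.80┃                 


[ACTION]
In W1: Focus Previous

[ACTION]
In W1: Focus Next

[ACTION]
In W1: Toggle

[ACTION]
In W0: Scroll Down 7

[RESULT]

                                                     
                                                     
                                                     
                                                     
                                                     
                                                     
                                                     
                                                     
                                   ┏━━━━━━━━━━━━━━━━━
                                   ┃ FormWidget      
                                   ┠─────────────────
                                   ┃> Language:   (●)
               ┏━━━━━━━━━━━━━━━━━━━┃  Address:    [55
               ┃ FileViewer        ┃  Email:      [55
               ┠───────────────────┃  Company:    [  
               ┃2024-01-23,54,26.39┃  Phone:      [  
               ┃2024-08-25,67,75.16┃                 
               ┃2024-11-12,23,31.71┃                 
               ┃2024-12-19,61,93.27┃                 
               ┃2024-08-04,52,84.57┃                 
               ┃2024-07-15,76,35.54┃                 
               ┃2024-02-22,59,54.22┃                 


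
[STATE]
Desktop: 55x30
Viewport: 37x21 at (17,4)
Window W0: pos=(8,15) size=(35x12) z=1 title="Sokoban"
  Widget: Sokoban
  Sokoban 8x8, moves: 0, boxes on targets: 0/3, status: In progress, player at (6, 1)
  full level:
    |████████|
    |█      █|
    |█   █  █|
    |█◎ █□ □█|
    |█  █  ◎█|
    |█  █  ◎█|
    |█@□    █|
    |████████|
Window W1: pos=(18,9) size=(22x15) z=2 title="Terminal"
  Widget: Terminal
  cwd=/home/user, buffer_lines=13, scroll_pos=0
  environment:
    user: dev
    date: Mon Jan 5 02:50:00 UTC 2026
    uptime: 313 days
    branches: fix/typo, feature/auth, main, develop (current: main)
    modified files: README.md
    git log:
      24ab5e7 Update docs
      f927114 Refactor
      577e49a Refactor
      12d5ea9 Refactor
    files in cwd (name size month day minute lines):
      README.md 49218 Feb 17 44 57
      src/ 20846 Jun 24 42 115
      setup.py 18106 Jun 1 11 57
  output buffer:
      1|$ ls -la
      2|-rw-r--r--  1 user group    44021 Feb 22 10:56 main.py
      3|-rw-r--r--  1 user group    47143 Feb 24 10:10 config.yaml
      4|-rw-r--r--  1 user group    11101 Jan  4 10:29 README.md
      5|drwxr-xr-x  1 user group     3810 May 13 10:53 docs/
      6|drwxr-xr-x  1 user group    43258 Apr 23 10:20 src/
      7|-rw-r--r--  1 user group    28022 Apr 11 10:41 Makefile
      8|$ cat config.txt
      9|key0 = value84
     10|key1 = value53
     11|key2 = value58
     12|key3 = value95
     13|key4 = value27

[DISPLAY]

                                     
                                     
                                     
                                     
                                     
 ┏━━━━━━━━━━━━━━━━━━━━┓              
 ┃ Terminal           ┃              
 ┠────────────────────┨              
 ┃$ ls -la            ┃              
 ┃-rw-r--r--  1 user g┃              
 ┃-rw-r--r--  1 user g┃              
━┃-rw-r--r--  1 user g┃━━┓           
 ┃drwxr-xr-x  1 user g┃  ┃           
─┃drwxr-xr-x  1 user g┃──┨           
 ┃-rw-r--r--  1 user g┃  ┃           
 ┃$ cat config.txt    ┃  ┃           
 ┃key0 = value84      ┃  ┃           
 ┃key1 = value53      ┃  ┃           
 ┃key2 = value58      ┃  ┃           
 ┗━━━━━━━━━━━━━━━━━━━━┛  ┃           
                         ┃           


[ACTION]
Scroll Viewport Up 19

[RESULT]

                                     
                                     
                                     
                                     
                                     
                                     
                                     
                                     
                                     
 ┏━━━━━━━━━━━━━━━━━━━━┓              
 ┃ Terminal           ┃              
 ┠────────────────────┨              
 ┃$ ls -la            ┃              
 ┃-rw-r--r--  1 user g┃              
 ┃-rw-r--r--  1 user g┃              
━┃-rw-r--r--  1 user g┃━━┓           
 ┃drwxr-xr-x  1 user g┃  ┃           
─┃drwxr-xr-x  1 user g┃──┨           
 ┃-rw-r--r--  1 user g┃  ┃           
 ┃$ cat config.txt    ┃  ┃           
 ┃key0 = value84      ┃  ┃           


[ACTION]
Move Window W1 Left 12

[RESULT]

                                     
                                     
                                     
                                     
                                     
                                     
                                     
                                     
                                     
━━━━━━━━━━┓                          
          ┃                          
──────────┨                          
          ┃                          
  1 user g┃                          
  1 user g┃                          
  1 user g┃━━━━━━━━━━━━━━┓           
  1 user g┃              ┃           
  1 user g┃──────────────┨           
  1 user g┃              ┃           
ig.txt    ┃              ┃           
ue84      ┃              ┃           


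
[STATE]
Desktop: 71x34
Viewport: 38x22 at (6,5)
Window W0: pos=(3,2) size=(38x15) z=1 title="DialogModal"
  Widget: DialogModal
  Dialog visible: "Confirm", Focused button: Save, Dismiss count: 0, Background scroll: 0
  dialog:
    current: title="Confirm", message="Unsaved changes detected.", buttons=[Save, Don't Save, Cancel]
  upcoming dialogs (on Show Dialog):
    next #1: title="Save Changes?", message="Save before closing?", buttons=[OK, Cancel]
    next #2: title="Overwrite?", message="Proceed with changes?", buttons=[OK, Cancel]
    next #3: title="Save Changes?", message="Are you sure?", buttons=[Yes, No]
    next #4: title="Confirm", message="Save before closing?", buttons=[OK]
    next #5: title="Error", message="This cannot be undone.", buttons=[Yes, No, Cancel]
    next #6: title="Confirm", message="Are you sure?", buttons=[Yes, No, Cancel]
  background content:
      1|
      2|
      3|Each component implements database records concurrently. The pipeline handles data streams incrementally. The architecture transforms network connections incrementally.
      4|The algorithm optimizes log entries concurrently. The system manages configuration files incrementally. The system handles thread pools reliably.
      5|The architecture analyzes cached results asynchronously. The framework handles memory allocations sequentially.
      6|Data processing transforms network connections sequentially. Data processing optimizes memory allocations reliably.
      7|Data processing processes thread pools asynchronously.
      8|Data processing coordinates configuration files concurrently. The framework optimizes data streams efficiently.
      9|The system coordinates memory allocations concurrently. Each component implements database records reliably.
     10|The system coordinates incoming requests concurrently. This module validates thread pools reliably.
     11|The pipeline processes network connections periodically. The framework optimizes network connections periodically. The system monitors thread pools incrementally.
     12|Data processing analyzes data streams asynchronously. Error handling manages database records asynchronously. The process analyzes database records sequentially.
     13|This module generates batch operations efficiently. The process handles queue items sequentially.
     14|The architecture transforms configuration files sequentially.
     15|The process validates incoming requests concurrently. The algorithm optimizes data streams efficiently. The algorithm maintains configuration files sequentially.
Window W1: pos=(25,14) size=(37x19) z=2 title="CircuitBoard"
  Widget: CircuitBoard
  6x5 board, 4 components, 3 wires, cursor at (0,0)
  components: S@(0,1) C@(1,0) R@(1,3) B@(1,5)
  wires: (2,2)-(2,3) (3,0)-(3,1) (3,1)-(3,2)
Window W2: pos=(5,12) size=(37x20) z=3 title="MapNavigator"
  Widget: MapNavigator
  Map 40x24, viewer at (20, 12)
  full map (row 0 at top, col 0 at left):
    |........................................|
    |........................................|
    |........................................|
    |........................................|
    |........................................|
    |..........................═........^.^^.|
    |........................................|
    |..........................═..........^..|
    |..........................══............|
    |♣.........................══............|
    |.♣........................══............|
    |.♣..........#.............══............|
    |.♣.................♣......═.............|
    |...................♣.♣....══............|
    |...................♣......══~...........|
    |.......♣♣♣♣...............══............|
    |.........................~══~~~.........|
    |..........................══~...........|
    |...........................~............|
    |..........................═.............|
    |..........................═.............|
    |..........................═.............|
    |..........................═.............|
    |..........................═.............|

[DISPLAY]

                                  ┃   
                                  ┃   
ch component implements database r┃   
┌──────────────────────────────┐s ┃   
│           Confirm            │es┃   
│  Unsaved changes detected.   │ c┃   
│ [Save]  Don't Save   Cancel  │oo┃   
━━━━━━━━━━━━━━━━━━━━━━━━━━━━━━━━━━━┓  
 MapNavigator                      ┃  
───────────────────────────────────┨━━
...................................┃  
.......................═........^.^┃──
...................................┃  
.......................═..........^┃  
.......................══..........┃  
.......................══..........┃R 
.......................══..........┃  
.........#.............══..........┃· 
................♣@.....═...........┃  
................♣.♣....══..........┃  
................♣......══~.........┃  
....♣♣♣♣...............══..........┃  


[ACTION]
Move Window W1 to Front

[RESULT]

                                  ┃   
                                  ┃   
ch component implements database r┃   
┌──────────────────────────────┐s ┃   
│           Confirm            │es┃   
│  Unsaved changes detected.   │ c┃   
│ [Save]  Don't Save   Cancel  │oo┃   
━━━━━━━━━━━━━━━━━━━━━━━━━━━━━━━━━━━┓  
 MapNavigator                      ┃  
───────────────────┏━━━━━━━━━━━━━━━━━━
...................┃ CircuitBoard     
...................┠──────────────────
...................┃   0 1 2 3 4 5    
...................┃0  [.]  S         
...................┃                  
...................┃1   C           R 
...................┃                  
.........#.........┃2           · ─ · 
................♣@.┃                  
................♣.♣┃3   · ─ · ─ ·     
................♣..┃                  
....♣♣♣♣...........┃4                 


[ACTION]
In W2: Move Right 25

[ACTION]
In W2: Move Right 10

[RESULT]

                                  ┃   
                                  ┃   
ch component implements database r┃   
┌──────────────────────────────┐s ┃   
│           Confirm            │es┃   
│  Unsaved changes detected.   │ c┃   
│ [Save]  Don't Save   Cancel  │oo┃   
━━━━━━━━━━━━━━━━━━━━━━━━━━━━━━━━━━━┓  
 MapNavigator                      ┃  
───────────────────┏━━━━━━━━━━━━━━━━━━
.................. ┃ CircuitBoard     
....═........^.^^. ┠──────────────────
.................. ┃   0 1 2 3 4 5    
....═..........^.. ┃0  [.]  S         
....══............ ┃                  
....══............ ┃1   C           R 
....══............ ┃                  
....══............ ┃2           · ─ · 
....═............@ ┃                  
....══............ ┃3   · ─ · ─ ·     
....══~........... ┃                  
....══............ ┃4                 
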